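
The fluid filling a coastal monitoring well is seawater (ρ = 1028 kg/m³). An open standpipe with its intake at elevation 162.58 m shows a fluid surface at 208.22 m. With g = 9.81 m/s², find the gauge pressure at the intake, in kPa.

Pressure head ψ = h − z = 208.22 − 162.58 = 45.64 m.
P = ρgψ = 1028 × 9.81 × 45.64 = 460265 Pa ≈ 460 kPa.

P ≈ 460 kPa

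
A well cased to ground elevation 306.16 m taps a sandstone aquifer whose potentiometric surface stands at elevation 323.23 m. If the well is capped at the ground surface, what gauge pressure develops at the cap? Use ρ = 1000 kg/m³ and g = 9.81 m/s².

P ≈ 167 kPa

Head above the cap: Δh = 323.23 − 306.16 = 17.07 m.
P = ρgΔh = 1000 × 9.81 × 17.07 = 167457 Pa ≈ 167 kPa.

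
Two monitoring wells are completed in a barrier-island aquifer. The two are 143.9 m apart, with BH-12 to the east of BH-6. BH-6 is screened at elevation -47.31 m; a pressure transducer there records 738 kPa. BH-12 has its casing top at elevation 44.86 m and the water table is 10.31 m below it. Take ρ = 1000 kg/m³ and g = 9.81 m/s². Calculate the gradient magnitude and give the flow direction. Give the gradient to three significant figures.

i ≈ 0.0461; groundwater flows toward the west

Pressure head at BH-6: ψ = P/(ρg) = 738×1000 / (1000 × 9.81) = 75.23 m.
Total head at BH-6: h = z + ψ = -47.31 + 75.23 = 27.92 m.
Total head at BH-12: h = 44.86 − 10.31 = 34.55 m.
Head difference: h(BH-6) − h(BH-12) = 27.92 − 34.55 = -6.63 m.
Hydraulic gradient: i = |Δh| / L = 6.63 / 143.9 = 0.0461.
Flow is from higher to lower head: from BH-12 toward BH-6, i.e. toward the west.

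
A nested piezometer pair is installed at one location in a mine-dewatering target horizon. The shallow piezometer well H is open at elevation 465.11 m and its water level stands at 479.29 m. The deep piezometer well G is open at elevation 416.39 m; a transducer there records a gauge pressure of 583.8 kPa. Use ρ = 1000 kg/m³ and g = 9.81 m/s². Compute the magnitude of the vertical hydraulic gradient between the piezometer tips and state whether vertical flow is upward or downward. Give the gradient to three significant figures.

Total head at well H: h = 479.29 m (water level in the standpipe).
Pressure head at well G: ψ = P/(ρg) = 583.8×1000 / (1000 × 9.81) = 59.51 m.
Total head at well G: h = z + ψ = 416.39 + 59.51 = 475.90 m.
Δh = h(well H) − h(well G) = 479.29 − 475.90 = 3.39 m.
Vertical separation Δz = 465.11 − 416.39 = 48.72 m.
|i_v| = |Δh| / Δz = 3.39 / 48.72 = 0.0696.
Head is higher in the shallow piezometer, so vertical flow is downward (recharge condition).

|i_v| ≈ 0.0696; vertical flow is downward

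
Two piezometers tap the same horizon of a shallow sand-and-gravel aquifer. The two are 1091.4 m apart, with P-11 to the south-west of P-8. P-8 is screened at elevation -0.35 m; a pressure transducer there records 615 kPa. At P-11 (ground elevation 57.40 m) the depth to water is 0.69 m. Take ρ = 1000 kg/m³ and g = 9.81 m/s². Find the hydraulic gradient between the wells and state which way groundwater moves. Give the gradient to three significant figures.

i ≈ 0.00516; groundwater flows toward the south-west

Pressure head at P-8: ψ = P/(ρg) = 615×1000 / (1000 × 9.81) = 62.69 m.
Total head at P-8: h = z + ψ = -0.35 + 62.69 = 62.34 m.
Total head at P-11: h = 57.40 − 0.69 = 56.71 m.
Head difference: h(P-8) − h(P-11) = 62.34 − 56.71 = 5.63 m.
Hydraulic gradient: i = |Δh| / L = 5.63 / 1091.4 = 0.00516.
Flow is from higher to lower head: from P-8 toward P-11, i.e. toward the south-west.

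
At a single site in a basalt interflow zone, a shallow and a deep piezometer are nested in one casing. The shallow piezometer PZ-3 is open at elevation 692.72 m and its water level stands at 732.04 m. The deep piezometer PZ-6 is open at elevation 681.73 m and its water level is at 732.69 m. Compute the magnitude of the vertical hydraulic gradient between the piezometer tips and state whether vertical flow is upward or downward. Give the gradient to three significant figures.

Total head at PZ-3: h = 732.04 m (water level in the standpipe).
Total head at PZ-6: h = 732.69 m.
Δh = h(PZ-3) − h(PZ-6) = 732.04 − 732.69 = -0.65 m.
Vertical separation Δz = 692.72 − 681.73 = 10.99 m.
|i_v| = |Δh| / Δz = 0.65 / 10.99 = 0.0591.
Head is higher in the deep piezometer, so vertical flow is upward (discharge condition).

|i_v| ≈ 0.0591; vertical flow is upward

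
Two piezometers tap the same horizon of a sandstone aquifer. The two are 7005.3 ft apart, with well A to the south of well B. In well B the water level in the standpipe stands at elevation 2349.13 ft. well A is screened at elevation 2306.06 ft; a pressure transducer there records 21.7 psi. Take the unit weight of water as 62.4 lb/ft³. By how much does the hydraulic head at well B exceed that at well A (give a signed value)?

Δh ≈ -7.01 ft

Total head at well B: h = 2349.13 ft (water level in the piezometer is the total head).
Pressure head at well A: ψ = 144·P/γ = 144 × 21.7 / 62.4 = 50.08 ft.
Total head at well A: h = z + ψ = 2306.06 + 50.08 = 2356.14 ft.
Head difference: h(well B) − h(well A) = 2349.13 − 2356.14 = -7.01 ft.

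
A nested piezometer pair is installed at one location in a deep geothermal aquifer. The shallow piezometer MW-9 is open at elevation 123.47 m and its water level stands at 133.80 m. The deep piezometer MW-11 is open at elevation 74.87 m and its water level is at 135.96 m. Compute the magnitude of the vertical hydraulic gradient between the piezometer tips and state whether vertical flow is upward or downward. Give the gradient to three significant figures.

Total head at MW-9: h = 133.80 m (water level in the standpipe).
Total head at MW-11: h = 135.96 m.
Δh = h(MW-9) − h(MW-11) = 133.80 − 135.96 = -2.16 m.
Vertical separation Δz = 123.47 − 74.87 = 48.60 m.
|i_v| = |Δh| / Δz = 2.16 / 48.60 = 0.0444.
Head is higher in the deep piezometer, so vertical flow is upward (discharge condition).

|i_v| ≈ 0.0444; vertical flow is upward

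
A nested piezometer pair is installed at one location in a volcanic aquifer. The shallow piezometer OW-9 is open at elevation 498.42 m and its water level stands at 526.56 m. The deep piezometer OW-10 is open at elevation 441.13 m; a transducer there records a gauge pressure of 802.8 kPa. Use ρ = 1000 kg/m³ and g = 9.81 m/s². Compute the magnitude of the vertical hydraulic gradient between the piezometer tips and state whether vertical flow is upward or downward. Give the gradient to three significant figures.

|i_v| ≈ 0.0628; vertical flow is downward

Total head at OW-9: h = 526.56 m (water level in the standpipe).
Pressure head at OW-10: ψ = P/(ρg) = 802.8×1000 / (1000 × 9.81) = 81.83 m.
Total head at OW-10: h = z + ψ = 441.13 + 81.83 = 522.96 m.
Δh = h(OW-9) − h(OW-10) = 526.56 − 522.96 = 3.60 m.
Vertical separation Δz = 498.42 − 441.13 = 57.29 m.
|i_v| = |Δh| / Δz = 3.60 / 57.29 = 0.0628.
Head is higher in the shallow piezometer, so vertical flow is downward (recharge condition).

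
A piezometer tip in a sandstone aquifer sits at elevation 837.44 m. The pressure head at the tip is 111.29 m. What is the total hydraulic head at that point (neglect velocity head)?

h ≈ 948.73 m

h = z + ψ = 837.44 + 111.29 = 948.73 m.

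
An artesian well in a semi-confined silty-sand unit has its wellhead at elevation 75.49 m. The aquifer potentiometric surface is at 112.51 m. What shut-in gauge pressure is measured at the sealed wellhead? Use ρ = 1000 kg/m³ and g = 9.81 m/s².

Head above the cap: Δh = 112.51 − 75.49 = 37.02 m.
P = ρgΔh = 1000 × 9.81 × 37.02 = 363166 Pa ≈ 363 kPa.

P ≈ 363 kPa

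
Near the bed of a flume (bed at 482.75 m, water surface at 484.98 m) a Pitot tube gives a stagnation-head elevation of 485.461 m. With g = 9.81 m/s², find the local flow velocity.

Near the bed, under hydrostatic conditions, the piezometric head (z + ψ) equals the free-surface elevation, 484.98 m.
Velocity head = total − piezometric = 485.461 − 484.98 = 0.481 m.
v = √(2g·h_v) = √(2 × 9.81 × 0.481) = 3.07 m/s.

v ≈ 3.07 m/s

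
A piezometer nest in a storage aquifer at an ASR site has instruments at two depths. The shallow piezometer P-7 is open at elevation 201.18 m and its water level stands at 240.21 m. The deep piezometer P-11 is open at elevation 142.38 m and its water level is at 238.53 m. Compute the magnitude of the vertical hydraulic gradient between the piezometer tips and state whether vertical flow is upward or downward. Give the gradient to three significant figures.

|i_v| ≈ 0.0286; vertical flow is downward

Total head at P-7: h = 240.21 m (water level in the standpipe).
Total head at P-11: h = 238.53 m.
Δh = h(P-7) − h(P-11) = 240.21 − 238.53 = 1.68 m.
Vertical separation Δz = 201.18 − 142.38 = 58.80 m.
|i_v| = |Δh| / Δz = 1.68 / 58.80 = 0.0286.
Head is higher in the shallow piezometer, so vertical flow is downward (recharge condition).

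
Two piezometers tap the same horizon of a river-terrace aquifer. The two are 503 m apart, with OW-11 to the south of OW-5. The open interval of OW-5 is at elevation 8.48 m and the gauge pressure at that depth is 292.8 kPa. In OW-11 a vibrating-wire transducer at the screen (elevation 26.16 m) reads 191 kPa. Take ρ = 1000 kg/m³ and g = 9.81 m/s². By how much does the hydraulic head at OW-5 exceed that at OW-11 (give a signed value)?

Δh ≈ -7.30 m

Pressure head at OW-5: ψ = P/(ρg) = 292.8×1000 / (1000 × 9.81) = 29.85 m.
Total head at OW-5: h = z + ψ = 8.48 + 29.85 = 38.33 m.
Pressure head at OW-11: ψ = P/(ρg) = 191×1000 / (1000 × 9.81) = 19.47 m.
Total head at OW-11: h = z + ψ = 26.16 + 19.47 = 45.63 m.
Head difference: h(OW-5) − h(OW-11) = 38.33 − 45.63 = -7.30 m.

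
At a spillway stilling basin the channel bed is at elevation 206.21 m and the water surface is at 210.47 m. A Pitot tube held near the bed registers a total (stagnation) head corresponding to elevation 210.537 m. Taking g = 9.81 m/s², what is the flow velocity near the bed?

Near the bed, under hydrostatic conditions, the piezometric head (z + ψ) equals the free-surface elevation, 210.47 m.
Velocity head = total − piezometric = 210.537 − 210.47 = 0.067 m.
v = √(2g·h_v) = √(2 × 9.81 × 0.067) = 1.15 m/s.

v ≈ 1.15 m/s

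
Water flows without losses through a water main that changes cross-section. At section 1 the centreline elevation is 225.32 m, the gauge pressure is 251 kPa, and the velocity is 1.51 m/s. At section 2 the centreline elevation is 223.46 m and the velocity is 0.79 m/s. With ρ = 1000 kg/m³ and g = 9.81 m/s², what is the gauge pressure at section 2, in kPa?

P₂ ≈ 270 kPa

Pressure head at 1: ψ₁ = P₁/(ρg) = 251×1000 / (1000 × 9.81) = 25.59 m.
Velocity heads: v₁²/2g = 1.51²/19.62 = 0.116 m; v₂²/2g = 0.79²/19.62 = 0.032 m.
Total head H = z₁ + ψ₁ + v₁²/2g = 225.32 + 25.59 + 0.116 = 251.03 m.
ψ₂ = H − z₂ − v₂²/2g = 251.03 − 223.46 − 0.032 = 27.54 m.
P₂ = ρgψ₂ = 1000 × 9.81 × 27.54 ≈ 270 kPa.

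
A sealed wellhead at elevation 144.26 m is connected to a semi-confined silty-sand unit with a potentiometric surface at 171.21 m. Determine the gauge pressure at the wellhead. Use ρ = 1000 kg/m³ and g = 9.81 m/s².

Head above the cap: Δh = 171.21 − 144.26 = 26.95 m.
P = ρgΔh = 1000 × 9.81 × 26.95 = 264380 Pa ≈ 264 kPa.

P ≈ 264 kPa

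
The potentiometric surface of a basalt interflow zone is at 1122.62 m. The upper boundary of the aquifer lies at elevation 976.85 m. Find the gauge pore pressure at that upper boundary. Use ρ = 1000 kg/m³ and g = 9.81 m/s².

Pressure head at the aquifer top: ψ = h − z = 1122.62 − 976.85 = 145.77 m.
P = ρgψ = 1000 × 9.81 × 145.77 = 1430004 Pa ≈ 1430 kPa.

P ≈ 1430 kPa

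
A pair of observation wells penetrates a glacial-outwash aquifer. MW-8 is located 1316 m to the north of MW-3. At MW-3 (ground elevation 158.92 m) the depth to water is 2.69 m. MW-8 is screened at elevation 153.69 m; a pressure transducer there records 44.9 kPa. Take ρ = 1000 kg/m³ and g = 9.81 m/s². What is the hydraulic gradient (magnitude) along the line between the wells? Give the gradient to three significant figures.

i ≈ 0.00155

Total head at MW-3: h = 158.92 − 2.69 = 156.23 m.
Pressure head at MW-8: ψ = P/(ρg) = 44.9×1000 / (1000 × 9.81) = 4.58 m.
Total head at MW-8: h = z + ψ = 153.69 + 4.58 = 158.27 m.
Head difference: h(MW-3) − h(MW-8) = 156.23 − 158.27 = -2.04 m.
Hydraulic gradient: i = |Δh| / L = 2.04 / 1316 = 0.00155.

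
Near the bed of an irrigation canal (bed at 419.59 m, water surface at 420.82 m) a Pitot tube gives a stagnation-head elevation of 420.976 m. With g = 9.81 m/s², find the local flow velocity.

Near the bed, under hydrostatic conditions, the piezometric head (z + ψ) equals the free-surface elevation, 420.82 m.
Velocity head = total − piezometric = 420.976 − 420.82 = 0.156 m.
v = √(2g·h_v) = √(2 × 9.81 × 0.156) = 1.75 m/s.

v ≈ 1.75 m/s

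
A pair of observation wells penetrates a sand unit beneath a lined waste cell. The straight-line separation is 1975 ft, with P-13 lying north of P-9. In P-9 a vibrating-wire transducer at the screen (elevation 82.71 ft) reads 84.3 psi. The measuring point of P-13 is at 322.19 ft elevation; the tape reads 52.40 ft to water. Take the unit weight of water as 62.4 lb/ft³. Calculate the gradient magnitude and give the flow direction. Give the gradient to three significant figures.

Pressure head at P-9: ψ = 144·P/γ = 144 × 84.3 / 62.4 = 194.54 ft.
Total head at P-9: h = z + ψ = 82.71 + 194.54 = 277.25 ft.
Total head at P-13: h = 322.19 − 52.40 = 269.79 ft.
Head difference: h(P-9) − h(P-13) = 277.25 − 269.79 = 7.46 ft.
Hydraulic gradient: i = |Δh| / L = 7.46 / 1975 = 0.00378.
Flow is from higher to lower head: from P-9 toward P-13, i.e. toward the north.

i ≈ 0.00378; groundwater flows toward the north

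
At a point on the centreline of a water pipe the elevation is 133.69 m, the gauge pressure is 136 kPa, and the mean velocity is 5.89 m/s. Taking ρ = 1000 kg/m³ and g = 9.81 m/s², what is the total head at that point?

h ≈ 149.32 m

Pressure head ψ = P/(ρg) = 136×1000 / (1000 × 9.81) = 13.86 m.
Velocity head = v²/(2g) = 5.89² / (2 × 9.81) = 1.768 m.
h = z + ψ + v²/(2g) = 133.69 + 13.86 + 1.768 = 149.32 m.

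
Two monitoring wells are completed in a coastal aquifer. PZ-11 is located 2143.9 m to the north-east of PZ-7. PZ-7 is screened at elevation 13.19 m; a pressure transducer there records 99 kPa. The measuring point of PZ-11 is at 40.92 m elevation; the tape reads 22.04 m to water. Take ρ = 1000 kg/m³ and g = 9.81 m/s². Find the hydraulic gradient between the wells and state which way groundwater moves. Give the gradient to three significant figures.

i ≈ 0.00205; groundwater flows toward the north-east

Pressure head at PZ-7: ψ = P/(ρg) = 99×1000 / (1000 × 9.81) = 10.09 m.
Total head at PZ-7: h = z + ψ = 13.19 + 10.09 = 23.28 m.
Total head at PZ-11: h = 40.92 − 22.04 = 18.88 m.
Head difference: h(PZ-7) − h(PZ-11) = 23.28 − 18.88 = 4.40 m.
Hydraulic gradient: i = |Δh| / L = 4.40 / 2143.9 = 0.00205.
Flow is from higher to lower head: from PZ-7 toward PZ-11, i.e. toward the north-east.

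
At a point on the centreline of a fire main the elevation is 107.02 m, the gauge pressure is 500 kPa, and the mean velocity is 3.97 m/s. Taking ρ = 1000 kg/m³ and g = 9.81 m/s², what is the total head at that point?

h ≈ 158.79 m

Pressure head ψ = P/(ρg) = 500×1000 / (1000 × 9.81) = 50.97 m.
Velocity head = v²/(2g) = 3.97² / (2 × 9.81) = 0.803 m.
h = z + ψ + v²/(2g) = 107.02 + 50.97 + 0.803 = 158.79 m.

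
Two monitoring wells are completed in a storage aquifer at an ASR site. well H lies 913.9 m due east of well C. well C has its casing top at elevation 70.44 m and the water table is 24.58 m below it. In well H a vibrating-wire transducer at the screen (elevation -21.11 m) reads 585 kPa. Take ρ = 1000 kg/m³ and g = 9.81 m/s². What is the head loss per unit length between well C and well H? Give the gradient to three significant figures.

Total head at well C: h = 70.44 − 24.58 = 45.86 m.
Pressure head at well H: ψ = P/(ρg) = 585×1000 / (1000 × 9.81) = 59.63 m.
Total head at well H: h = z + ψ = -21.11 + 59.63 = 38.52 m.
Head difference: h(well C) − h(well H) = 45.86 − 38.52 = 7.34 m.
Hydraulic gradient: i = |Δh| / L = 7.34 / 913.9 = 0.00803.

i ≈ 0.00803 m/m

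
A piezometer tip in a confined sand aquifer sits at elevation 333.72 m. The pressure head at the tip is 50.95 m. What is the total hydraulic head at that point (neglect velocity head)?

h ≈ 384.67 m

h = z + ψ = 333.72 + 50.95 = 384.67 m.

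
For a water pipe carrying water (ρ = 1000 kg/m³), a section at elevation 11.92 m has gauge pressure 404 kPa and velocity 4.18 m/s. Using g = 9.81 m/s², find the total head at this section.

Pressure head ψ = P/(ρg) = 404×1000 / (1000 × 9.81) = 41.18 m.
Velocity head = v²/(2g) = 4.18² / (2 × 9.81) = 0.891 m.
h = z + ψ + v²/(2g) = 11.92 + 41.18 + 0.891 = 53.99 m.

h ≈ 53.99 m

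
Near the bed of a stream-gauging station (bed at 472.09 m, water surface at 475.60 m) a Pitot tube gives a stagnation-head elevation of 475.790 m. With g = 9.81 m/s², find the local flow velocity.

v ≈ 1.93 m/s

Near the bed, under hydrostatic conditions, the piezometric head (z + ψ) equals the free-surface elevation, 475.60 m.
Velocity head = total − piezometric = 475.790 − 475.60 = 0.190 m.
v = √(2g·h_v) = √(2 × 9.81 × 0.190) = 1.93 m/s.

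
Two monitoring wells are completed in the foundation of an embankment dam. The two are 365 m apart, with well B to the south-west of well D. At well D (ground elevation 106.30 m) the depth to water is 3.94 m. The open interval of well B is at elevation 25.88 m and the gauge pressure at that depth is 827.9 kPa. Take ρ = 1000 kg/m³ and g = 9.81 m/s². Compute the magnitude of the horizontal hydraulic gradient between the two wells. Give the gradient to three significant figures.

i ≈ 0.0217

Total head at well D: h = 106.30 − 3.94 = 102.36 m.
Pressure head at well B: ψ = P/(ρg) = 827.9×1000 / (1000 × 9.81) = 84.39 m.
Total head at well B: h = z + ψ = 25.88 + 84.39 = 110.27 m.
Head difference: h(well D) − h(well B) = 102.36 − 110.27 = -7.91 m.
Hydraulic gradient: i = |Δh| / L = 7.91 / 365 = 0.0217.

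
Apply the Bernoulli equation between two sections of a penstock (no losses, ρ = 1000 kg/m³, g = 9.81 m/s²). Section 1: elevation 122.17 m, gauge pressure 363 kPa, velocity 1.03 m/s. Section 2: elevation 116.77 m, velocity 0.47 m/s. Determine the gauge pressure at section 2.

Pressure head at 1: ψ₁ = P₁/(ρg) = 363×1000 / (1000 × 9.81) = 37.00 m.
Velocity heads: v₁²/2g = 1.03²/19.62 = 0.054 m; v₂²/2g = 0.47²/19.62 = 0.011 m.
Total head H = z₁ + ψ₁ + v₁²/2g = 122.17 + 37.00 + 0.054 = 159.22 m.
ψ₂ = H − z₂ − v₂²/2g = 159.22 − 116.77 − 0.011 = 42.44 m.
P₂ = ρgψ₂ = 1000 × 9.81 × 42.44 ≈ 416 kPa.

P₂ ≈ 416 kPa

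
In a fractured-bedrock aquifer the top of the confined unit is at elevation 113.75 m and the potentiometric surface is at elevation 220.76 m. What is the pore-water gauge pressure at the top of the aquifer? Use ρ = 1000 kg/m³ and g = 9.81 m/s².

P ≈ 1050 kPa

Pressure head at the aquifer top: ψ = h − z = 220.76 − 113.75 = 107.01 m.
P = ρgψ = 1000 × 9.81 × 107.01 = 1049768 Pa ≈ 1050 kPa.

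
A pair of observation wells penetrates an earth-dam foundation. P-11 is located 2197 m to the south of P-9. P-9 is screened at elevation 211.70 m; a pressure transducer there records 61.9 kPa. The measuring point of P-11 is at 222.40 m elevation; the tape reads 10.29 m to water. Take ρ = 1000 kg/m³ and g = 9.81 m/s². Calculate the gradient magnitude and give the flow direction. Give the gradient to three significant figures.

Pressure head at P-9: ψ = P/(ρg) = 61.9×1000 / (1000 × 9.81) = 6.31 m.
Total head at P-9: h = z + ψ = 211.70 + 6.31 = 218.01 m.
Total head at P-11: h = 222.40 − 10.29 = 212.11 m.
Head difference: h(P-9) − h(P-11) = 218.01 − 212.11 = 5.90 m.
Hydraulic gradient: i = |Δh| / L = 5.90 / 2197 = 0.00269.
Flow is from higher to lower head: from P-9 toward P-11, i.e. toward the south.

i ≈ 0.00269; groundwater flows toward the south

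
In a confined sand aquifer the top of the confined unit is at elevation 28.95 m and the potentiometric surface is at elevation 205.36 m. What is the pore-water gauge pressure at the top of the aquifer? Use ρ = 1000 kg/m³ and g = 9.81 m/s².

P ≈ 1730 kPa

Pressure head at the aquifer top: ψ = h − z = 205.36 − 28.95 = 176.41 m.
P = ρgψ = 1000 × 9.81 × 176.41 = 1730582 Pa ≈ 1730 kPa.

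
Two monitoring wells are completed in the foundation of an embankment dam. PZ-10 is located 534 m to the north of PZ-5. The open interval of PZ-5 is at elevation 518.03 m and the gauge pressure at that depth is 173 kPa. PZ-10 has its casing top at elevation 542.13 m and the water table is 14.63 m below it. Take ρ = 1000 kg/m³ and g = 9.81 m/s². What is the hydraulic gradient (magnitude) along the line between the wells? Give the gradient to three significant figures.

i ≈ 0.0153

Pressure head at PZ-5: ψ = P/(ρg) = 173×1000 / (1000 × 9.81) = 17.64 m.
Total head at PZ-5: h = z + ψ = 518.03 + 17.64 = 535.67 m.
Total head at PZ-10: h = 542.13 − 14.63 = 527.50 m.
Head difference: h(PZ-5) − h(PZ-10) = 535.67 − 527.50 = 8.17 m.
Hydraulic gradient: i = |Δh| / L = 8.17 / 534 = 0.0153.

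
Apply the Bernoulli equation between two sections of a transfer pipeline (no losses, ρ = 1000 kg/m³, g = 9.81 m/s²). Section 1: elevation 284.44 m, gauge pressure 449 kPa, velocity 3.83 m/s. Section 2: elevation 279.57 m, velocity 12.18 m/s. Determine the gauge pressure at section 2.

Pressure head at 1: ψ₁ = P₁/(ρg) = 449×1000 / (1000 × 9.81) = 45.77 m.
Velocity heads: v₁²/2g = 3.83²/19.62 = 0.748 m; v₂²/2g = 12.18²/19.62 = 7.561 m.
Total head H = z₁ + ψ₁ + v₁²/2g = 284.44 + 45.77 + 0.748 = 330.96 m.
ψ₂ = H − z₂ − v₂²/2g = 330.96 − 279.57 − 7.561 = 43.83 m.
P₂ = ρgψ₂ = 1000 × 9.81 × 43.83 ≈ 430 kPa.

P₂ ≈ 430 kPa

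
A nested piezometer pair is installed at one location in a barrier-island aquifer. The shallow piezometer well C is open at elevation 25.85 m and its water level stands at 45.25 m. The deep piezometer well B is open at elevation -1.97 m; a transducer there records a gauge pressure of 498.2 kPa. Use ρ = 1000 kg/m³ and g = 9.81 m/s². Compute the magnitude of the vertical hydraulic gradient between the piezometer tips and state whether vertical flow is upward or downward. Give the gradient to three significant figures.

|i_v| ≈ 0.128; vertical flow is upward

Total head at well C: h = 45.25 m (water level in the standpipe).
Pressure head at well B: ψ = P/(ρg) = 498.2×1000 / (1000 × 9.81) = 50.78 m.
Total head at well B: h = z + ψ = -1.97 + 50.78 = 48.81 m.
Δh = h(well C) − h(well B) = 45.25 − 48.81 = -3.56 m.
Vertical separation Δz = 25.85 − (-1.97) = 27.82 m.
|i_v| = |Δh| / Δz = 3.56 / 27.82 = 0.128.
Head is higher in the deep piezometer, so vertical flow is upward (discharge condition).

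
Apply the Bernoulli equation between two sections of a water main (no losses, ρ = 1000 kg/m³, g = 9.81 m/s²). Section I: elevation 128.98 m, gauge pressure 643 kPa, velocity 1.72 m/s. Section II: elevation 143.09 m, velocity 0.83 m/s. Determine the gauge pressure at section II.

P₂ ≈ 506 kPa

Pressure head at I: ψ₁ = P₁/(ρg) = 643×1000 / (1000 × 9.81) = 65.55 m.
Velocity heads: v₁²/2g = 1.72²/19.62 = 0.151 m; v₂²/2g = 0.83²/19.62 = 0.035 m.
Total head H = z₁ + ψ₁ + v₁²/2g = 128.98 + 65.55 + 0.151 = 194.68 m.
ψ₂ = H − z₂ − v₂²/2g = 194.68 − 143.09 − 0.035 = 51.56 m.
P₂ = ρgψ₂ = 1000 × 9.81 × 51.56 ≈ 506 kPa.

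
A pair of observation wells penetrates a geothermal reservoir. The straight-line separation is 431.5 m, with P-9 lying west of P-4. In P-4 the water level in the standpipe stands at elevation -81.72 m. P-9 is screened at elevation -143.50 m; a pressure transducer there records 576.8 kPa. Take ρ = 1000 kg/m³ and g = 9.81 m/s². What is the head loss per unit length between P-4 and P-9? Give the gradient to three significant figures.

i ≈ 0.00691 m/m

Total head at P-4: h = -81.72 m (water level in the piezometer is the total head).
Pressure head at P-9: ψ = P/(ρg) = 576.8×1000 / (1000 × 9.81) = 58.80 m.
Total head at P-9: h = z + ψ = -143.50 + 58.80 = -84.70 m.
Head difference: h(P-4) − h(P-9) = -81.72 − (-84.70) = 2.98 m.
Hydraulic gradient: i = |Δh| / L = 2.98 / 431.5 = 0.00691.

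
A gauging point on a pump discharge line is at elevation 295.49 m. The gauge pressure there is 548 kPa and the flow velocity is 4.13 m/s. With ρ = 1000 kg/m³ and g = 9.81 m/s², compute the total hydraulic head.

Pressure head ψ = P/(ρg) = 548×1000 / (1000 × 9.81) = 55.86 m.
Velocity head = v²/(2g) = 4.13² / (2 × 9.81) = 0.869 m.
h = z + ψ + v²/(2g) = 295.49 + 55.86 + 0.869 = 352.22 m.

h ≈ 352.22 m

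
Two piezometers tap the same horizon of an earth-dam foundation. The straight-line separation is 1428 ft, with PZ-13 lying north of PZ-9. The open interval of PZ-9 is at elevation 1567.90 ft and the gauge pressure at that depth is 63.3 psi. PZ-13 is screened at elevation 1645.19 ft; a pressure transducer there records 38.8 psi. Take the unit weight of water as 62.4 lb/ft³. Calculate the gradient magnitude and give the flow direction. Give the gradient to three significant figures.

Pressure head at PZ-9: ψ = 144·P/γ = 144 × 63.3 / 62.4 = 146.08 ft.
Total head at PZ-9: h = z + ψ = 1567.90 + 146.08 = 1713.98 ft.
Pressure head at PZ-13: ψ = 144·P/γ = 144 × 38.8 / 62.4 = 89.54 ft.
Total head at PZ-13: h = z + ψ = 1645.19 + 89.54 = 1734.73 ft.
Head difference: h(PZ-9) − h(PZ-13) = 1713.98 − 1734.73 = -20.75 ft.
Hydraulic gradient: i = |Δh| / L = 20.75 / 1428 = 0.0145.
Flow is from higher to lower head: from PZ-13 toward PZ-9, i.e. toward the south.

i ≈ 0.0145; groundwater flows toward the south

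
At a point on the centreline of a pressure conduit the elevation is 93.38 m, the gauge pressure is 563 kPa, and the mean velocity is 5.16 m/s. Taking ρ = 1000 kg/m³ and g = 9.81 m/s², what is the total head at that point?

Pressure head ψ = P/(ρg) = 563×1000 / (1000 × 9.81) = 57.39 m.
Velocity head = v²/(2g) = 5.16² / (2 × 9.81) = 1.357 m.
h = z + ψ + v²/(2g) = 93.38 + 57.39 + 1.357 = 152.13 m.

h ≈ 152.13 m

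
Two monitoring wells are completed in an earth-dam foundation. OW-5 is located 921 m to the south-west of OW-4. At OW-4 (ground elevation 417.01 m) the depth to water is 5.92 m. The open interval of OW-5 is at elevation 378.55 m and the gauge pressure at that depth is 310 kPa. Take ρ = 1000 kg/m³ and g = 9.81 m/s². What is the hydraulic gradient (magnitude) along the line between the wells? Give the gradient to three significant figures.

i ≈ 0.00102

Total head at OW-4: h = 417.01 − 5.92 = 411.09 m.
Pressure head at OW-5: ψ = P/(ρg) = 310×1000 / (1000 × 9.81) = 31.60 m.
Total head at OW-5: h = z + ψ = 378.55 + 31.60 = 410.15 m.
Head difference: h(OW-4) − h(OW-5) = 411.09 − 410.15 = 0.94 m.
Hydraulic gradient: i = |Δh| / L = 0.94 / 921 = 0.00102.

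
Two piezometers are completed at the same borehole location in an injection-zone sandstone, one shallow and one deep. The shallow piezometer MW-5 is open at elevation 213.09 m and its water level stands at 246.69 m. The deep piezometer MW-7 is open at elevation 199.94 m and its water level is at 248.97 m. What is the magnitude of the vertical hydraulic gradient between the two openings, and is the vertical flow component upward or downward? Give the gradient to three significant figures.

|i_v| ≈ 0.173; vertical flow is upward

Total head at MW-5: h = 246.69 m (water level in the standpipe).
Total head at MW-7: h = 248.97 m.
Δh = h(MW-5) − h(MW-7) = 246.69 − 248.97 = -2.28 m.
Vertical separation Δz = 213.09 − 199.94 = 13.15 m.
|i_v| = |Δh| / Δz = 2.28 / 13.15 = 0.173.
Head is higher in the deep piezometer, so vertical flow is upward (discharge condition).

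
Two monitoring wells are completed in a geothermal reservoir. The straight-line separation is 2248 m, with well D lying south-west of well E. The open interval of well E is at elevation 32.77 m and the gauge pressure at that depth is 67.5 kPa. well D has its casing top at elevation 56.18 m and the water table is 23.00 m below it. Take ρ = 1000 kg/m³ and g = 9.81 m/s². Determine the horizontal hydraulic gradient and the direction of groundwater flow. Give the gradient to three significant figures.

Pressure head at well E: ψ = P/(ρg) = 67.5×1000 / (1000 × 9.81) = 6.88 m.
Total head at well E: h = z + ψ = 32.77 + 6.88 = 39.65 m.
Total head at well D: h = 56.18 − 23.00 = 33.18 m.
Head difference: h(well E) − h(well D) = 39.65 − 33.18 = 6.47 m.
Hydraulic gradient: i = |Δh| / L = 6.47 / 2248 = 0.00288.
Flow is from higher to lower head: from well E toward well D, i.e. toward the south-west.

i ≈ 0.00288; groundwater flows toward the south-west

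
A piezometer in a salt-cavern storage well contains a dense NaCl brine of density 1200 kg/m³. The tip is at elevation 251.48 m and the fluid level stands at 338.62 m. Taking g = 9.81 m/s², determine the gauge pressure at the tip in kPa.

Pressure head ψ = h − z = 338.62 − 251.48 = 87.14 m.
P = ρgψ = 1200 × 9.81 × 87.14 = 1025812 Pa ≈ 1030 kPa.

P ≈ 1030 kPa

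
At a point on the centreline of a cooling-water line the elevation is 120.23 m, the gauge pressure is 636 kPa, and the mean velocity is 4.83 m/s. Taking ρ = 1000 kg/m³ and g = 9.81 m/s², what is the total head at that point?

h ≈ 186.25 m

Pressure head ψ = P/(ρg) = 636×1000 / (1000 × 9.81) = 64.83 m.
Velocity head = v²/(2g) = 4.83² / (2 × 9.81) = 1.189 m.
h = z + ψ + v²/(2g) = 120.23 + 64.83 + 1.189 = 186.25 m.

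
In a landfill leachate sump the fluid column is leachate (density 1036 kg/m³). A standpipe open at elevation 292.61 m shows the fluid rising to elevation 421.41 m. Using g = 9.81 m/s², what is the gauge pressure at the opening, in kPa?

Pressure head ψ = h − z = 421.41 − 292.61 = 128.80 m.
P = ρgψ = 1036 × 9.81 × 128.80 = 1309015 Pa ≈ 1310 kPa.

P ≈ 1310 kPa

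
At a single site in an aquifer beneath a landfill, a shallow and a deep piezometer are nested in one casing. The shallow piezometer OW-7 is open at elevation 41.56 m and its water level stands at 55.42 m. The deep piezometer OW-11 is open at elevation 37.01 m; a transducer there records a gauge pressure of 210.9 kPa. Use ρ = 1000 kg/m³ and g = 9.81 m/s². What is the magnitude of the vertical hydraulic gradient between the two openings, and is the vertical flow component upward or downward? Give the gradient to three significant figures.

|i_v| ≈ 0.679; vertical flow is upward

Total head at OW-7: h = 55.42 m (water level in the standpipe).
Pressure head at OW-11: ψ = P/(ρg) = 210.9×1000 / (1000 × 9.81) = 21.50 m.
Total head at OW-11: h = z + ψ = 37.01 + 21.50 = 58.51 m.
Δh = h(OW-7) − h(OW-11) = 55.42 − 58.51 = -3.09 m.
Vertical separation Δz = 41.56 − 37.01 = 4.55 m.
|i_v| = |Δh| / Δz = 3.09 / 4.55 = 0.679.
Head is higher in the deep piezometer, so vertical flow is upward (discharge condition).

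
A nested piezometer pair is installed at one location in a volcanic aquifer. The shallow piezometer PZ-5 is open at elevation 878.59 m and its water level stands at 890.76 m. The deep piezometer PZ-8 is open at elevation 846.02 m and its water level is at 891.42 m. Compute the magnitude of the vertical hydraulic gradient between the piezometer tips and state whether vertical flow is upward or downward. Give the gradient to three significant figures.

Total head at PZ-5: h = 890.76 m (water level in the standpipe).
Total head at PZ-8: h = 891.42 m.
Δh = h(PZ-5) − h(PZ-8) = 890.76 − 891.42 = -0.66 m.
Vertical separation Δz = 878.59 − 846.02 = 32.57 m.
|i_v| = |Δh| / Δz = 0.66 / 32.57 = 0.0203.
Head is higher in the deep piezometer, so vertical flow is upward (discharge condition).

|i_v| ≈ 0.0203; vertical flow is upward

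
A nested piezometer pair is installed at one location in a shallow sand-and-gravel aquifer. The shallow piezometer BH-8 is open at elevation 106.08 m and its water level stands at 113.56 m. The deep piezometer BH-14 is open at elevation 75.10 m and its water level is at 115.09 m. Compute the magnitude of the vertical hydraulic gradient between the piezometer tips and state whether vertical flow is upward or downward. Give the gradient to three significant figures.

|i_v| ≈ 0.0494; vertical flow is upward

Total head at BH-8: h = 113.56 m (water level in the standpipe).
Total head at BH-14: h = 115.09 m.
Δh = h(BH-8) − h(BH-14) = 113.56 − 115.09 = -1.53 m.
Vertical separation Δz = 106.08 − 75.10 = 30.98 m.
|i_v| = |Δh| / Δz = 1.53 / 30.98 = 0.0494.
Head is higher in the deep piezometer, so vertical flow is upward (discharge condition).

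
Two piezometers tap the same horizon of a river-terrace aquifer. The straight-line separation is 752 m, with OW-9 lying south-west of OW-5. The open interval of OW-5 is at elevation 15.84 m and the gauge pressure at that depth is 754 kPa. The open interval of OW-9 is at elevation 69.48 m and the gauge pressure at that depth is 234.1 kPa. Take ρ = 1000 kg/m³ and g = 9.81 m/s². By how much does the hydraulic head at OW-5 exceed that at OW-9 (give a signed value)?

Δh ≈ -0.64 m

Pressure head at OW-5: ψ = P/(ρg) = 754×1000 / (1000 × 9.81) = 76.86 m.
Total head at OW-5: h = z + ψ = 15.84 + 76.86 = 92.70 m.
Pressure head at OW-9: ψ = P/(ρg) = 234.1×1000 / (1000 × 9.81) = 23.86 m.
Total head at OW-9: h = z + ψ = 69.48 + 23.86 = 93.34 m.
Head difference: h(OW-5) − h(OW-9) = 92.70 − 93.34 = -0.64 m.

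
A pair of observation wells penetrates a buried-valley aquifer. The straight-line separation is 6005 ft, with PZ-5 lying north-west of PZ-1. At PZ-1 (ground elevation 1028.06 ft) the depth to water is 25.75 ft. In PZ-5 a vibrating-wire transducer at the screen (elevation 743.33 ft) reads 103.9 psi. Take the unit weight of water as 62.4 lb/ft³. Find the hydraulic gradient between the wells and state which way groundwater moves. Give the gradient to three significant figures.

i ≈ 0.00320; groundwater flows toward the north-west

Total head at PZ-1: h = 1028.06 − 25.75 = 1002.31 ft.
Pressure head at PZ-5: ψ = 144·P/γ = 144 × 103.9 / 62.4 = 239.77 ft.
Total head at PZ-5: h = z + ψ = 743.33 + 239.77 = 983.10 ft.
Head difference: h(PZ-1) − h(PZ-5) = 1002.31 − 983.10 = 19.21 ft.
Hydraulic gradient: i = |Δh| / L = 19.21 / 6005 = 0.00320.
Flow is from higher to lower head: from PZ-1 toward PZ-5, i.e. toward the north-west.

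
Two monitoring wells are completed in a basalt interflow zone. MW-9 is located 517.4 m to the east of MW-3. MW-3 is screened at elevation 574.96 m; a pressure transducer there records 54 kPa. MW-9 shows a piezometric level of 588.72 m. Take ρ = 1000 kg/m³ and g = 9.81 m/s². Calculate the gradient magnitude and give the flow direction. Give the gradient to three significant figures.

Pressure head at MW-3: ψ = P/(ρg) = 54×1000 / (1000 × 9.81) = 5.50 m.
Total head at MW-3: h = z + ψ = 574.96 + 5.50 = 580.46 m.
Total head at MW-9: h = 588.72 m (water level in the piezometer is the total head).
Head difference: h(MW-3) − h(MW-9) = 580.46 − 588.72 = -8.26 m.
Hydraulic gradient: i = |Δh| / L = 8.26 / 517.4 = 0.0160.
Flow is from higher to lower head: from MW-9 toward MW-3, i.e. toward the west.

i ≈ 0.0160; groundwater flows toward the west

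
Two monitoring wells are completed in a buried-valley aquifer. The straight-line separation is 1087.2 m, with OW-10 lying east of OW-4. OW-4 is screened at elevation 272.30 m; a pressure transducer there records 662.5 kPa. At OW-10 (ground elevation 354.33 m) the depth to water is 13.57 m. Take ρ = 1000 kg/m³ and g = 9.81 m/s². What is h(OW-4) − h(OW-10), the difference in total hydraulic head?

Pressure head at OW-4: ψ = P/(ρg) = 662.5×1000 / (1000 × 9.81) = 67.53 m.
Total head at OW-4: h = z + ψ = 272.30 + 67.53 = 339.83 m.
Total head at OW-10: h = 354.33 − 13.57 = 340.76 m.
Head difference: h(OW-4) − h(OW-10) = 339.83 − 340.76 = -0.93 m.

Δh ≈ -0.93 m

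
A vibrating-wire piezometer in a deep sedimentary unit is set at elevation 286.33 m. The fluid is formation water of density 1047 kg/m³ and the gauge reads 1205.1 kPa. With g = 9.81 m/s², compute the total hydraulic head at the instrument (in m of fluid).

h ≈ 403.66 m

ψ = P/(ρg) = 1205.1×1000 / (1047 × 9.81) = 117.33 m.
h = z + ψ = 286.33 + 117.33 = 403.66 m.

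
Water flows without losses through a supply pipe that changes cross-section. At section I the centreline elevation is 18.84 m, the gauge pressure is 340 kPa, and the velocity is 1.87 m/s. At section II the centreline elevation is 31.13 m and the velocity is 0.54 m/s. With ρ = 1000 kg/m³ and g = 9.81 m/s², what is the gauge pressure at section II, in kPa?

P₂ ≈ 221 kPa

Pressure head at I: ψ₁ = P₁/(ρg) = 340×1000 / (1000 × 9.81) = 34.66 m.
Velocity heads: v₁²/2g = 1.87²/19.62 = 0.178 m; v₂²/2g = 0.54²/19.62 = 0.015 m.
Total head H = z₁ + ψ₁ + v₁²/2g = 18.84 + 34.66 + 0.178 = 53.68 m.
ψ₂ = H − z₂ − v₂²/2g = 53.68 − 31.13 − 0.015 = 22.54 m.
P₂ = ρgψ₂ = 1000 × 9.81 × 22.54 ≈ 221 kPa.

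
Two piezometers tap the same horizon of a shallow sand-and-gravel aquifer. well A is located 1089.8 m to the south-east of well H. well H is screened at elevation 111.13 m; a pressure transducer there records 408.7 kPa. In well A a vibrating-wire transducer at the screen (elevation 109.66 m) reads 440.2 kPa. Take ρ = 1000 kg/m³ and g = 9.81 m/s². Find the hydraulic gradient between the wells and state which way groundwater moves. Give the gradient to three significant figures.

Pressure head at well H: ψ = P/(ρg) = 408.7×1000 / (1000 × 9.81) = 41.66 m.
Total head at well H: h = z + ψ = 111.13 + 41.66 = 152.79 m.
Pressure head at well A: ψ = P/(ρg) = 440.2×1000 / (1000 × 9.81) = 44.87 m.
Total head at well A: h = z + ψ = 109.66 + 44.87 = 154.53 m.
Head difference: h(well H) − h(well A) = 152.79 − 154.53 = -1.74 m.
Hydraulic gradient: i = |Δh| / L = 1.74 / 1089.8 = 0.00160.
Flow is from higher to lower head: from well A toward well H, i.e. toward the north-west.

i ≈ 0.00160; groundwater flows toward the north-west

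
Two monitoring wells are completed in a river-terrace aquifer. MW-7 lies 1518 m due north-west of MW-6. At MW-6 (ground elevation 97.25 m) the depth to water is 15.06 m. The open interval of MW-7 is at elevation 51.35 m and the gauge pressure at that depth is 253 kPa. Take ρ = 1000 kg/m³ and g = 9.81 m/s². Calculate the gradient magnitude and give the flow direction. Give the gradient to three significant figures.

i ≈ 0.00333; groundwater flows toward the north-west

Total head at MW-6: h = 97.25 − 15.06 = 82.19 m.
Pressure head at MW-7: ψ = P/(ρg) = 253×1000 / (1000 × 9.81) = 25.79 m.
Total head at MW-7: h = z + ψ = 51.35 + 25.79 = 77.14 m.
Head difference: h(MW-6) − h(MW-7) = 82.19 − 77.14 = 5.05 m.
Hydraulic gradient: i = |Δh| / L = 5.05 / 1518 = 0.00333.
Flow is from higher to lower head: from MW-6 toward MW-7, i.e. toward the north-west.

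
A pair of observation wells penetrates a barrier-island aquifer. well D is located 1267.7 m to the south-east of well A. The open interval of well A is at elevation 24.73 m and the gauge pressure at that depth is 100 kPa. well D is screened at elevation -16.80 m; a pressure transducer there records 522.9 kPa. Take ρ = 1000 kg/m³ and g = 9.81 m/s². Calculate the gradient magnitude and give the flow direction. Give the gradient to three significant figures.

Pressure head at well A: ψ = P/(ρg) = 100×1000 / (1000 × 9.81) = 10.19 m.
Total head at well A: h = z + ψ = 24.73 + 10.19 = 34.92 m.
Pressure head at well D: ψ = P/(ρg) = 522.9×1000 / (1000 × 9.81) = 53.30 m.
Total head at well D: h = z + ψ = -16.80 + 53.30 = 36.50 m.
Head difference: h(well A) − h(well D) = 34.92 − 36.50 = -1.58 m.
Hydraulic gradient: i = |Δh| / L = 1.58 / 1267.7 = 0.00125.
Flow is from higher to lower head: from well D toward well A, i.e. toward the north-west.

i ≈ 0.00125; groundwater flows toward the north-west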